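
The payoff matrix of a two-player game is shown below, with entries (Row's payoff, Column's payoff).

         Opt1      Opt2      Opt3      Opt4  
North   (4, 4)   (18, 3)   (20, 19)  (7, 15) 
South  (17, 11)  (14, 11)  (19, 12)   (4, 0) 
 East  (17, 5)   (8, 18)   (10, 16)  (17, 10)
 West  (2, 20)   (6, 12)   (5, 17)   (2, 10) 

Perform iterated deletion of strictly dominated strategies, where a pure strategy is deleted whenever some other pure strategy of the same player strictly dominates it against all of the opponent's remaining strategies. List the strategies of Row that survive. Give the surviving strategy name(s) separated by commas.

Row West is eliminated: North beats it against every remaining column (Opt1: 4>2, Opt2: 18>6, Opt3: 20>5, Opt4: 7>2).
Column's strategy Opt1 is strictly dominated by Opt3 (North: 19>4, South: 12>11, East: 16>5) and is removed.
Row South is eliminated: North beats it against every remaining column (Opt2: 18>14, Opt3: 20>19, Opt4: 7>4).
For Column, Opt3 strictly dominates Opt4 on the remaining rows (North: 19>15, East: 16>10); eliminate Opt4.
Row's strategy East is strictly dominated by North (Opt2: 18>8, Opt3: 20>10) and is removed.
Column's strategy Opt2 is strictly dominated by Opt3 (North: 19>3) and is removed.
Among the remaining strategies, none is strictly dominated by another pure strategy of the same player, so the elimination stops.
Surviving strategies — Row: {North}; Column: {Opt3}.

North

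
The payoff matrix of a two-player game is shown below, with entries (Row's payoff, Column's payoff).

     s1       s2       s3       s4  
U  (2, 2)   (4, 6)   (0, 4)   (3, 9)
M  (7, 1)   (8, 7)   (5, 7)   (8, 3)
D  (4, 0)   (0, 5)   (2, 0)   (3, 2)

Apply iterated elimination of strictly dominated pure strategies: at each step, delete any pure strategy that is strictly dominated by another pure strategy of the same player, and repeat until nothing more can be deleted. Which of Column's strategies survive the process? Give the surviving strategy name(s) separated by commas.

Row U is eliminated: M beats it against every remaining column (s1: 7>2, s2: 8>4, s3: 5>0, s4: 8>3).
Row D is eliminated: M beats it against every remaining column (s1: 7>4, s2: 8>0, s3: 5>2, s4: 8>3).
Column s1 is eliminated: s2 beats it against every remaining row (M: 7>1).
Column s4 is eliminated: s2 beats it against every remaining row (M: 7>3).
Among the remaining strategies, none is strictly dominated by another pure strategy of the same player, so the elimination stops.
Surviving strategies — Row: {M}; Column: {s2, s3}.

s2, s3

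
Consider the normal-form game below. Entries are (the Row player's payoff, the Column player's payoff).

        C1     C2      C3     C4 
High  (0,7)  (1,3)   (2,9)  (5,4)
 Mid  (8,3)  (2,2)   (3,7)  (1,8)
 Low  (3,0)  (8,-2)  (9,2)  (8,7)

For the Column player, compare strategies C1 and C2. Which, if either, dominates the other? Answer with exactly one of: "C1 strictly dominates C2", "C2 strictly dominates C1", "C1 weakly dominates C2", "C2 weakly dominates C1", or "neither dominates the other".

C1's payoffs vs C2's, by the Row player's action — High: 7>3, Mid: 3>2, Low: 0>-2.
Every comparison favours C1, so C1 strictly dominates C2.

C1 strictly dominates C2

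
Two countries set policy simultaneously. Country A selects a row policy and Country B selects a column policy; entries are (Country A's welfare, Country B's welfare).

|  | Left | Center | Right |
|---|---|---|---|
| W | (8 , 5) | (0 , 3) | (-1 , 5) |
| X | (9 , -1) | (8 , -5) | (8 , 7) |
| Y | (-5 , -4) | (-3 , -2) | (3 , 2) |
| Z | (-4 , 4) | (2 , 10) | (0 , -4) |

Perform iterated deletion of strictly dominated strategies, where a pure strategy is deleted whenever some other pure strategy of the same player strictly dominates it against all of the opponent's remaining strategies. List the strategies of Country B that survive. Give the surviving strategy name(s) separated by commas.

Country A's strategy W is strictly dominated by X (Left: 9>8, Center: 8>0, Right: 8>-1) and is removed.
For Country A, X strictly dominates Y on the remaining columns (Left: 9>-5, Center: 8>-3, Right: 8>3); eliminate Y.
Country A's strategy Z is strictly dominated by X (Left: 9>-4, Center: 8>2, Right: 8>0) and is removed.
Column Left is eliminated: Right beats it against every remaining row (X: 7>-1).
Column Center is eliminated: Right beats it against every remaining row (X: 7>-5).
Among the remaining strategies, none is strictly dominated by another pure strategy of the same player, so the elimination stops.
Surviving strategies — Country A: {X}; Country B: {Right}.

Right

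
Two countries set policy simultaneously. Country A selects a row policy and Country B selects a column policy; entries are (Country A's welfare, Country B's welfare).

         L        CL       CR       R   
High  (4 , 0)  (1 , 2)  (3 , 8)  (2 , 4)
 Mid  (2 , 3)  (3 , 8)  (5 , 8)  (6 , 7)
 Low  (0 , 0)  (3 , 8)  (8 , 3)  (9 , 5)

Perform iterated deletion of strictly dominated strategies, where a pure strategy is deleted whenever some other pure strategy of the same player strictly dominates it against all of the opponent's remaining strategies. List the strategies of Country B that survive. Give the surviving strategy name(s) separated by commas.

Column L is eliminated: CL beats it against every remaining row (High: 2>0, Mid: 8>3, Low: 8>0).
Country A's strategy High is strictly dominated by Mid (CL: 3>1, CR: 5>3, R: 6>2) and is removed.
Country B's strategy R is strictly dominated by CL (Mid: 8>7, Low: 8>5) and is removed.
Among the remaining strategies, none is strictly dominated by another pure strategy of the same player, so the elimination stops.
Surviving strategies — Country A: {Mid, Low}; Country B: {CL, CR}.

CL, CR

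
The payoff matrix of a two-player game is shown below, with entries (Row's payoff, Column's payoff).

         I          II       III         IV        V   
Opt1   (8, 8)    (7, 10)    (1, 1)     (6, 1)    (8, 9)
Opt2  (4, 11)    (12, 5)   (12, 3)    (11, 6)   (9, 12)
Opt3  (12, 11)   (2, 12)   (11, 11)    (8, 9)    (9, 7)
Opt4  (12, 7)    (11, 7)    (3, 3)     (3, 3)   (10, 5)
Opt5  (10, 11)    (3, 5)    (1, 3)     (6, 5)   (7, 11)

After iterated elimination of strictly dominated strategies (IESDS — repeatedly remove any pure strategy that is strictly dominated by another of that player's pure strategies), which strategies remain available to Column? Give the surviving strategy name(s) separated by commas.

For Column, II strictly dominates III on the remaining rows (Opt1: 10>1, Opt2: 5>3, Opt3: 12>11, Opt4: 7>3, Opt5: 5>3); eliminate III.
Column's strategy IV is strictly dominated by I (Opt1: 8>1, Opt2: 11>6, Opt3: 11>9, Opt4: 7>3, Opt5: 11>5) and is removed.
For Row, Opt4 strictly dominates Opt1 on the remaining columns (I: 12>8, II: 11>7, V: 10>8); eliminate Opt1.
Row Opt5 is eliminated: Opt4 beats it against every remaining column (I: 12>10, II: 11>3, V: 10>7).
Among the remaining strategies, none is strictly dominated by another pure strategy of the same player, so the elimination stops.
Surviving strategies — Row: {Opt2, Opt3, Opt4}; Column: {I, II, V}.

I, II, V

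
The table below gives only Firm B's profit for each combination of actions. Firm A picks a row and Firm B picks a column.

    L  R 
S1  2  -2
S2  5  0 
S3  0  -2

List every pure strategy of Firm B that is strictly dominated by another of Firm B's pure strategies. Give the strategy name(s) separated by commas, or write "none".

R

L is not dominated — it holds its own against R at S1 (2>-2).
L strictly dominates R — S1: 2>-2, S2: 5>0, S3: 0>-2.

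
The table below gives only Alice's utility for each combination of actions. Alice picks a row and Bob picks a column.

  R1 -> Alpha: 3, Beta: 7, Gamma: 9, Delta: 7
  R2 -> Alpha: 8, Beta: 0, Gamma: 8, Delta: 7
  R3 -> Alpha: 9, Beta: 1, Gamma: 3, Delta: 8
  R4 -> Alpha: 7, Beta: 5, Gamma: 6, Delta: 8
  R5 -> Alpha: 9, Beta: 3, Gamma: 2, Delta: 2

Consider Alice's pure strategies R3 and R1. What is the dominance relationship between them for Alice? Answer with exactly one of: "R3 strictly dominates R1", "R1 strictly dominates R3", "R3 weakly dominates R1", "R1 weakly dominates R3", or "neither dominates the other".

neither dominates the other

Compare R3 to R1 across each opponent action: Alpha: 9>3, Beta: 1<7, Gamma: 3<9, Delta: 8>7.
R3 does better at Alpha, Delta but worse at Beta, Gamma; neither strategy dominates the other.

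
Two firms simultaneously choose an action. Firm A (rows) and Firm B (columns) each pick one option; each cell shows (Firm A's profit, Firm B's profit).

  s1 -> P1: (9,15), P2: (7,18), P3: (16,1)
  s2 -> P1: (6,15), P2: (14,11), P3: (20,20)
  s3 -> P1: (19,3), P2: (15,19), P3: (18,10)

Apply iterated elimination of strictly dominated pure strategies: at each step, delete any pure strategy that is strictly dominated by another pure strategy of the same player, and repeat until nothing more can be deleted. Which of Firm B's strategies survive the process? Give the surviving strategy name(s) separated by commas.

P2, P3

Firm A's strategy s1 is strictly dominated by s3 (P1: 19>9, P2: 15>7, P3: 18>16) and is removed.
For Firm B, P3 strictly dominates P1 on the remaining rows (s2: 20>15, s3: 10>3); eliminate P1.
Among the remaining strategies, none is strictly dominated by another pure strategy of the same player, so the elimination stops.
Surviving strategies — Firm A: {s2, s3}; Firm B: {P2, P3}.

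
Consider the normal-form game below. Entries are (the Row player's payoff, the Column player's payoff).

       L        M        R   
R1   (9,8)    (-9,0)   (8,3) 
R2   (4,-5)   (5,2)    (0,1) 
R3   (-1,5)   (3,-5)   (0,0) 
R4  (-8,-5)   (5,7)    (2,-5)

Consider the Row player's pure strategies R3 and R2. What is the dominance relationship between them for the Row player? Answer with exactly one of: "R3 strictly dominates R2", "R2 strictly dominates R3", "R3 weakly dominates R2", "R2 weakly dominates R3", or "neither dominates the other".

R3's payoffs vs R2's, by the Column player's action — L: -1<4, M: 3<5, R: 0=0.
R2 is at least as good everywhere and strictly better somewhere (tied at R), so R2 weakly dominates R3.

R2 weakly dominates R3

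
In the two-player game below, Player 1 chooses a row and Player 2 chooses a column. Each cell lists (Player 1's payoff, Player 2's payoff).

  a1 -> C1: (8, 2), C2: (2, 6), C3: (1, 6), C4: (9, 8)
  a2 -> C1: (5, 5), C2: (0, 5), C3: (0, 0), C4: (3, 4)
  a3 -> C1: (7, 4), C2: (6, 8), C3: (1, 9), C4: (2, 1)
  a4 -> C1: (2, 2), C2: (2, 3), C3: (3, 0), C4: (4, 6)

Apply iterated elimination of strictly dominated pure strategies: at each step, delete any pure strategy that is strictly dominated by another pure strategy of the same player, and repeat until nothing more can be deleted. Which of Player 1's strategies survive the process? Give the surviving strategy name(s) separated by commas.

For Player 1, a1 strictly dominates a2 on the remaining columns (C1: 8>5, C2: 2>0, C3: 1>0, C4: 9>3); eliminate a2.
For Player 2, C2 strictly dominates C1 on the remaining rows (a1: 6>2, a3: 8>4, a4: 3>2); eliminate C1.
Among the remaining strategies, none is strictly dominated by another pure strategy of the same player, so the elimination stops.
Surviving strategies — Player 1: {a1, a3, a4}; Player 2: {C2, C3, C4}.

a1, a3, a4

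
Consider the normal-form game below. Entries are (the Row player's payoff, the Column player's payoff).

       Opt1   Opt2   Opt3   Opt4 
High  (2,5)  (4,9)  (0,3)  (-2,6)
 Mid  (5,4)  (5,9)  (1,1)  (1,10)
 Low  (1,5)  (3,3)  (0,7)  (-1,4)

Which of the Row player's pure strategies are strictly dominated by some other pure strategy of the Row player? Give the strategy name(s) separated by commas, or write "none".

High is strictly dominated by Mid (Opt1: 5>2, Opt2: 5>4, Opt3: 1>0, Opt4: 1>-2).
Mid: no other strategy beats it everywhere (High at Opt1 (5>2); Low at Opt1 (5>1)).
Low: dominated, since Mid does at least as well everywhere (Opt1: 5>1, Opt2: 5>3, Opt3: 1>0, Opt4: 1>-1).

High, Low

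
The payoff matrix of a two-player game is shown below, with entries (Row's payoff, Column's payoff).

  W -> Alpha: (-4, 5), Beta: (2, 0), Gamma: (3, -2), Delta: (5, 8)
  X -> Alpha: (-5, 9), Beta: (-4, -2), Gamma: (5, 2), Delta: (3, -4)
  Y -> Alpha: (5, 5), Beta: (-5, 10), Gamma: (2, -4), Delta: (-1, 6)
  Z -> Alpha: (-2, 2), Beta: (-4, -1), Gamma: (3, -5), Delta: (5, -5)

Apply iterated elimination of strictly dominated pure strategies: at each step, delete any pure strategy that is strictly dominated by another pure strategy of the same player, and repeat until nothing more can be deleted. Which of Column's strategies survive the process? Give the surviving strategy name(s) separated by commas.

Column's strategy Gamma is strictly dominated by Alpha (W: 5>-2, X: 9>2, Y: 5>-4, Z: 2>-5) and is removed.
Row's strategy X is strictly dominated by W (Alpha: -4>-5, Beta: 2>-4, Delta: 5>3) and is removed.
Among the remaining strategies, none is strictly dominated by another pure strategy of the same player, so the elimination stops.
Surviving strategies — Row: {W, Y, Z}; Column: {Alpha, Beta, Delta}.

Alpha, Beta, Delta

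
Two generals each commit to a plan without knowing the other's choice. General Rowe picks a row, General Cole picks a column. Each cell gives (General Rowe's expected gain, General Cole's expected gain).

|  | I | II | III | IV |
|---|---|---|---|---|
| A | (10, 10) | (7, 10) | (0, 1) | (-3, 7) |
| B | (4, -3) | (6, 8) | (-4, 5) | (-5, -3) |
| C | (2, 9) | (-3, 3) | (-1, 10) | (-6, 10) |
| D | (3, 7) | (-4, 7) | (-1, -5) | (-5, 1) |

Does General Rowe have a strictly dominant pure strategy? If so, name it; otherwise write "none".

A

A vs B: I: 10>4, II: 7>6, III: 0>-4, IV: -3>-5.
A vs C: I: 10>2, II: 7>-3, III: 0>-1, IV: -3>-6.
A vs D: I: 10>3, II: 7>-4, III: 0>-1, IV: -3>-5.
A strictly beats every other strategy against every opponent action, so it is strictly dominant.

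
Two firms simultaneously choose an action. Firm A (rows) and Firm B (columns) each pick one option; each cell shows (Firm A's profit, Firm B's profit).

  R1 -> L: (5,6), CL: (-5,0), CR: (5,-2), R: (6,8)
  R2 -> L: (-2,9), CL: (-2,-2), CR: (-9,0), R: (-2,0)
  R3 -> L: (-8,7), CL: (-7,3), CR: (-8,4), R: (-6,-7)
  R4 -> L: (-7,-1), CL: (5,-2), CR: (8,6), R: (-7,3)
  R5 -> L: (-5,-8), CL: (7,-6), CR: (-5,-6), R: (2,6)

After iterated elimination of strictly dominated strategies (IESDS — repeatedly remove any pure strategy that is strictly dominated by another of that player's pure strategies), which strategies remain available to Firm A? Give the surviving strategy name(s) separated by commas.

R1, R4

Row R3 is eliminated: R1 beats it against every remaining column (L: 5>-8, CL: -5>-7, CR: 5>-8, R: 6>-6).
Column CL is eliminated: R beats it against every remaining row (R1: 8>0, R2: 0>-2, R4: 3>-2, R5: 6>-6).
Row R2 is eliminated: R1 beats it against every remaining column (L: 5>-2, CR: 5>-9, R: 6>-2).
Firm A's strategy R5 is strictly dominated by R1 (L: 5>-5, CR: 5>-5, R: 6>2) and is removed.
Firm B's strategy L is strictly dominated by R (R1: 8>6, R4: 3>-1) and is removed.
Among the remaining strategies, none is strictly dominated by another pure strategy of the same player, so the elimination stops.
Surviving strategies — Firm A: {R1, R4}; Firm B: {CR, R}.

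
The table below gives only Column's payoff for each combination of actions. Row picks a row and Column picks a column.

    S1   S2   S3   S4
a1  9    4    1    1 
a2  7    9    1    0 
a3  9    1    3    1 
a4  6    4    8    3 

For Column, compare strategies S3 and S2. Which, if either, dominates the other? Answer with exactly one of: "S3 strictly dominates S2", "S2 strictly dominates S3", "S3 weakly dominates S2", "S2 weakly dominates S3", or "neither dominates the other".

neither dominates the other

Compare S3 to S2 across each choice by Row: a1: 1<4, a2: 1<9, a3: 3>1, a4: 8>4.
S3 does better at a3, a4 but worse at a1, a2; neither strategy dominates the other.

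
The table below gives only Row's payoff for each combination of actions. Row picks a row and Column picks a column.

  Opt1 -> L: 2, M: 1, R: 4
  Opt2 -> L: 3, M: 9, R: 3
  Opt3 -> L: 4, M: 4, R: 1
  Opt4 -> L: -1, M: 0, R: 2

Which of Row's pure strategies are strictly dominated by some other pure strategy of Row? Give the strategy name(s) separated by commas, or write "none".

Nothing dominates Opt1: Opt2 at R (4>3); Opt3 at R (4>1); Opt4 at L (2>-1).
Opt2: no other strategy beats it everywhere (Opt1 at L (3>2); Opt3 at M (9>4); Opt4 at L (3>-1)).
Opt3: no other strategy beats it everywhere (Opt1 at L (4>2); Opt2 at L (4>3); Opt4 at L (4>-1)).
Opt4: dominated, since Opt1 does at least as well everywhere (L: 2>-1, M: 1>0, R: 4>2).

Opt4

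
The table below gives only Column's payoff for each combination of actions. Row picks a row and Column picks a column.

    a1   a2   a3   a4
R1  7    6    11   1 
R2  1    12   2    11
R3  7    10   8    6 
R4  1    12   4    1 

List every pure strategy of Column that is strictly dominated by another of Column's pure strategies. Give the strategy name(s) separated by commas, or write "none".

a3 strictly dominates a1 — R1: 11>7, R2: 2>1, R3: 8>7, R4: 4>1.
a2 is not dominated — it holds its own against a1 at R2 (12>1); a3 at R2 (12>2); a4 at R1 (6>1).
a3: no other strategy beats it everywhere (a1 at R1 (11>7); a2 at R1 (11>6); a4 at R1 (11>1)).
a4 is strictly dominated by a2 (R1: 6>1, R2: 12>11, R3: 10>6, R4: 12>1).

a1, a4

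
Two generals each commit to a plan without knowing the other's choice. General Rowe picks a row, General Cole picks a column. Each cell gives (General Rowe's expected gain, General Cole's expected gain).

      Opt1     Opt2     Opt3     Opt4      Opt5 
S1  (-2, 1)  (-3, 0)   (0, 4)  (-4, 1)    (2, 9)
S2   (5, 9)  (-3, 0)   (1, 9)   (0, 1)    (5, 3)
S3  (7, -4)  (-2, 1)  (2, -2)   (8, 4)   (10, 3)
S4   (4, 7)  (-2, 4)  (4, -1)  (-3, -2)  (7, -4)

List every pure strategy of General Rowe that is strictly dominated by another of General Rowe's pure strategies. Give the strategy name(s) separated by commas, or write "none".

S1: dominated, since S3 does at least as well everywhere (Opt1: 7>-2, Opt2: -2>-3, Opt3: 2>0, Opt4: 8>-4, Opt5: 10>2).
S2: dominated, since S3 does at least as well everywhere (Opt1: 7>5, Opt2: -2>-3, Opt3: 2>1, Opt4: 8>0, Opt5: 10>5).
S3: no other strategy beats it everywhere (S1 at Opt1 (7>-2); S2 at Opt1 (7>5); S4 at Opt1 (7>4)).
S4: no other strategy beats it everywhere (S1 at Opt1 (4>-2); S2 at Opt2 (-2>-3); S3 at Opt2 (-2=-2)).

S1, S2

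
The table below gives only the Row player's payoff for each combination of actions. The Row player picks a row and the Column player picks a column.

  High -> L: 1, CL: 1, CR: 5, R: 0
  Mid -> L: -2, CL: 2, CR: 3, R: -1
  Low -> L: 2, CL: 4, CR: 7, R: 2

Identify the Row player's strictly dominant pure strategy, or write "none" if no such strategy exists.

Low vs High: L: 2>1, CL: 4>1, CR: 7>5, R: 2>0.
Low vs Mid: L: 2>-2, CL: 4>2, CR: 7>3, R: 2>-1.
Low strictly beats every other strategy against every opponent action, so it is strictly dominant.

Low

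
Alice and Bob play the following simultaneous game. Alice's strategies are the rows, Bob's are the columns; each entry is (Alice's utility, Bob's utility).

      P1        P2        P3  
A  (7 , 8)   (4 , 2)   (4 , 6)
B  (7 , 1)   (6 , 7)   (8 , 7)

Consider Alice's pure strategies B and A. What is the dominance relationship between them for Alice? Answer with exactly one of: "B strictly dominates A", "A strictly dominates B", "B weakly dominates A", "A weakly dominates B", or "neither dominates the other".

B weakly dominates A

B's payoffs vs A's, by Bob's action — P1: 7=7, P2: 6>4, P3: 8>4.
B is at least as good everywhere and strictly better somewhere (tied only at P1), so B weakly but not strictly dominates A.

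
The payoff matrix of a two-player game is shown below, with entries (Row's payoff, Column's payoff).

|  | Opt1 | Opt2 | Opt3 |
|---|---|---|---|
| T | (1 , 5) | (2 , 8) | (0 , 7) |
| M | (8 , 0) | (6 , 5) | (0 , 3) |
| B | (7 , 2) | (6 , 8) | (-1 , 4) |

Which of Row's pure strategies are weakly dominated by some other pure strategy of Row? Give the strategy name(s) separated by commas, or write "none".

T, B

T: dominated, since M does at least as well everywhere (Opt1: 8>1, Opt2: 6>2, Opt3: 0=0).
M is not dominated — it holds its own against T at Opt1 (8>1); B at Opt1 (8>7).
M weakly dominates B — Opt1: 8>7, Opt2: 6=6, Opt3: 0>-1.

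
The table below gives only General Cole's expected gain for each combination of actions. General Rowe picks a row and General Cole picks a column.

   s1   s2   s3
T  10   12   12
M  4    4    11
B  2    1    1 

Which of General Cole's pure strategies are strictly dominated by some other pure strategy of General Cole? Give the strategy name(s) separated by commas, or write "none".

s1 is not dominated — it holds its own against s2 at M (4=4); s3 at B (2>1).
s2: no other strategy beats it everywhere (s1 at T (12>10); s3 at T (12=12)).
Nothing dominates s3: s1 at T (12>10); s2 at T (12=12).

none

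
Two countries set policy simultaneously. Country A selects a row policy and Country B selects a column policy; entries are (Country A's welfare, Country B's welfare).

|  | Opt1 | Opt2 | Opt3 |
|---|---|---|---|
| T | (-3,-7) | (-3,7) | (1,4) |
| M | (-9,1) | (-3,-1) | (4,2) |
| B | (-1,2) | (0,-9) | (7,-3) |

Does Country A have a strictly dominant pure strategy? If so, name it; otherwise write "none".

B vs T: Opt1: -1>-3, Opt2: 0>-3, Opt3: 7>1.
B vs M: Opt1: -1>-9, Opt2: 0>-3, Opt3: 7>4.
B strictly beats every other strategy against every opponent action, so it is strictly dominant.

B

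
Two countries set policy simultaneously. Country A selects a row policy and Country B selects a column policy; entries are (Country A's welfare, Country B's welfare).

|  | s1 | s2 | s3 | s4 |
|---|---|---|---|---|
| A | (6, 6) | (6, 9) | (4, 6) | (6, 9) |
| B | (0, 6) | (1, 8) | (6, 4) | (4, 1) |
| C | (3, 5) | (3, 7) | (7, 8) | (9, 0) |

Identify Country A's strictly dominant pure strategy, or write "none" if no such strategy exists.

A fails to dominate B at s3 (4<6).
B fails to dominate A at s1 (0<6).
C fails to dominate A at s1 (3<6).
No single strategy dominates all the others.

none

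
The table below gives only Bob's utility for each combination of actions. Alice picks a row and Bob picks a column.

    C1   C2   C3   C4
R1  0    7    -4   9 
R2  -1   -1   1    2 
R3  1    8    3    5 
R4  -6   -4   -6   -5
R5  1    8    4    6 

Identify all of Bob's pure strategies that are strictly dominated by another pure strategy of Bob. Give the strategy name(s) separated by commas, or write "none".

C1, C3

C4 strictly dominates C1 — R1: 9>0, R2: 2>-1, R3: 5>1, R4: -5>-6, R5: 6>1.
Nothing dominates C2: C1 at R1 (7>0); C3 at R1 (7>-4); C4 at R3 (8>5).
C3: dominated, since C4 does at least as well everywhere (R1: 9>-4, R2: 2>1, R3: 5>3, R4: -5>-6, R5: 6>4).
Nothing dominates C4: C1 at R1 (9>0); C2 at R1 (9>7); C3 at R1 (9>-4).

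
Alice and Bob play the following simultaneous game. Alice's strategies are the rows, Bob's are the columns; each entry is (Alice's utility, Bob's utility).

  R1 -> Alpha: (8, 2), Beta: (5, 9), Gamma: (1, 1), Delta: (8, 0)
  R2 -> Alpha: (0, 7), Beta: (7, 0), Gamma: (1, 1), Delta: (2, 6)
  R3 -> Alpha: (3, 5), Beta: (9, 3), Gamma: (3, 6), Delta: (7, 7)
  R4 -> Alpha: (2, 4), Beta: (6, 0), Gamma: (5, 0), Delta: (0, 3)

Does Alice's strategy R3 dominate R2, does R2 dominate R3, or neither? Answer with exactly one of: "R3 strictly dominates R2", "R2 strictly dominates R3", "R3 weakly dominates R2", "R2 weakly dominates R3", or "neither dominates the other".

Compare R3 to R2 across each opponent action: Alpha: 3>0, Beta: 9>7, Gamma: 3>1, Delta: 7>2.
R3 gives a strictly higher payoff against each opponent action, so R3 strictly dominates R2.

R3 strictly dominates R2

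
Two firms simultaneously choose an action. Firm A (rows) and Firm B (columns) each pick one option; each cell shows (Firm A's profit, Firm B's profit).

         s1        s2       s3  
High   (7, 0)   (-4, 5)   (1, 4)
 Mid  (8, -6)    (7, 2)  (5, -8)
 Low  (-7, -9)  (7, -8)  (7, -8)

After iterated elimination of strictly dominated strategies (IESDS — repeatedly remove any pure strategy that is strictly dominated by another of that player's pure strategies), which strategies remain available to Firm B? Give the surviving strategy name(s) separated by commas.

Firm A's strategy High is strictly dominated by Mid (s1: 8>7, s2: 7>-4, s3: 5>1) and is removed.
Firm B's strategy s1 is strictly dominated by s2 (Mid: 2>-6, Low: -8>-9) and is removed.
Among the remaining strategies, none is strictly dominated by another pure strategy of the same player, so the elimination stops.
Surviving strategies — Firm A: {Mid, Low}; Firm B: {s2, s3}.

s2, s3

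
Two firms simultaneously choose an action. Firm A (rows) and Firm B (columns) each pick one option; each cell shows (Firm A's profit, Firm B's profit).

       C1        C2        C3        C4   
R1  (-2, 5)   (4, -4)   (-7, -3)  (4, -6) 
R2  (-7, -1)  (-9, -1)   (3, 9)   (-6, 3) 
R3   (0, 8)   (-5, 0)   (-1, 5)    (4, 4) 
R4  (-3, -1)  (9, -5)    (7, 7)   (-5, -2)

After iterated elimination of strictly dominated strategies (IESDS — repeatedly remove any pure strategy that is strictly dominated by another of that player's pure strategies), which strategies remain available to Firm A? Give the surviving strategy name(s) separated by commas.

R3, R4

For Firm A, R4 strictly dominates R2 on the remaining columns (C1: -3>-7, C2: 9>-9, C3: 7>3, C4: -5>-6); eliminate R2.
Column C2 is eliminated: C1 beats it against every remaining row (R1: 5>-4, R3: 8>0, R4: -1>-5).
For Firm B, C1 strictly dominates C4 on the remaining rows (R1: 5>-6, R3: 8>4, R4: -1>-2); eliminate C4.
For Firm A, R3 strictly dominates R1 on the remaining columns (C1: 0>-2, C3: -1>-7); eliminate R1.
Among the remaining strategies, none is strictly dominated by another pure strategy of the same player, so the elimination stops.
Surviving strategies — Firm A: {R3, R4}; Firm B: {C1, C3}.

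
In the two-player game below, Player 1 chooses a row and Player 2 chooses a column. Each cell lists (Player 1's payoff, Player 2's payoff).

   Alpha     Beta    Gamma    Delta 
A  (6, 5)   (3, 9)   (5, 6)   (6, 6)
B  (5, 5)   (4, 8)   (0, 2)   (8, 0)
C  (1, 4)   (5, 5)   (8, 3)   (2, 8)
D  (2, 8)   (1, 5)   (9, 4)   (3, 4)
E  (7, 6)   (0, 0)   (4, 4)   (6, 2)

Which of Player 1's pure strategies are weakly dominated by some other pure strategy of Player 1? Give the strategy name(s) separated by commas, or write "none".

none

A is not dominated — it holds its own against B at Alpha (6>5); C at Alpha (6>1); D at Alpha (6>2); E at Beta (3>0).
B is not dominated — it holds its own against A at Beta (4>3); C at Alpha (5>1); D at Alpha (5>2); E at Beta (4>0).
C: no other strategy beats it everywhere (A at Beta (5>3); B at Beta (5>4); D at Beta (5>1); E at Beta (5>0)).
Nothing dominates D: A at Gamma (9>5); B at Gamma (9>0); C at Alpha (2>1); E at Beta (1>0).
E is not dominated — it holds its own against A at Alpha (7>6); B at Alpha (7>5); C at Alpha (7>1); D at Alpha (7>2).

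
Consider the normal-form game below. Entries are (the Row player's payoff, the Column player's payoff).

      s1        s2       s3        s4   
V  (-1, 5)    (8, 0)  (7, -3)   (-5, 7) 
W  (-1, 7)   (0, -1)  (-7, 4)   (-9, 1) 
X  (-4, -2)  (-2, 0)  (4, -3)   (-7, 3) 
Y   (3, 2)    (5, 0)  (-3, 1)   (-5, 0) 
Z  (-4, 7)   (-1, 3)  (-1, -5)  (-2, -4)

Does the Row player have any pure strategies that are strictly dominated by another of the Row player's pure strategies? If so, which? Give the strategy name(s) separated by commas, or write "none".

V: no other strategy beats it everywhere (W at s1 (-1=-1); X at s1 (-1>-4); Y at s2 (8>5); Z at s1 (-1>-4)).
Y strictly dominates W — s1: 3>-1, s2: 5>0, s3: -3>-7, s4: -5>-9.
X: dominated, since V does at least as well everywhere (s1: -1>-4, s2: 8>-2, s3: 7>4, s4: -5>-7).
Y is not dominated — it holds its own against V at s1 (3>-1); W at s1 (3>-1); X at s1 (3>-4); Z at s1 (3>-4).
Z is not dominated — it holds its own against V at s4 (-2>-5); W at s3 (-1>-7); X at s1 (-4=-4); Y at s3 (-1>-3).

W, X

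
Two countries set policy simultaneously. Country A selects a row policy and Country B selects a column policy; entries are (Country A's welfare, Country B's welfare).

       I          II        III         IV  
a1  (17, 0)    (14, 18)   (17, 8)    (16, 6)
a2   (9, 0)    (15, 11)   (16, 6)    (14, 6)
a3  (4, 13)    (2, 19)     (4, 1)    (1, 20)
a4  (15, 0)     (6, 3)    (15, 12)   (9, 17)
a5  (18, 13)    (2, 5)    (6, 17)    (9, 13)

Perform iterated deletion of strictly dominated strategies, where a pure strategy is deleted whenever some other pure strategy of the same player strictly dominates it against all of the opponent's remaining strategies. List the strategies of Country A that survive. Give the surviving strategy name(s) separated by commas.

Country A's strategy a3 is strictly dominated by a1 (I: 17>4, II: 14>2, III: 17>4, IV: 16>1) and is removed.
Row a4 is eliminated: a1 beats it against every remaining column (I: 17>15, II: 14>6, III: 17>15, IV: 16>9).
Country B's strategy I is strictly dominated by III (a1: 8>0, a2: 6>0, a5: 17>13) and is removed.
Country A's strategy a5 is strictly dominated by a1 (II: 14>2, III: 17>6, IV: 16>9) and is removed.
Column III is eliminated: II beats it against every remaining row (a1: 18>8, a2: 11>6).
Country B's strategy IV is strictly dominated by II (a1: 18>6, a2: 11>6) and is removed.
For Country A, a2 strictly dominates a1 on the remaining columns (II: 15>14); eliminate a1.
Among the remaining strategies, none is strictly dominated by another pure strategy of the same player, so the elimination stops.
Surviving strategies — Country A: {a2}; Country B: {II}.

a2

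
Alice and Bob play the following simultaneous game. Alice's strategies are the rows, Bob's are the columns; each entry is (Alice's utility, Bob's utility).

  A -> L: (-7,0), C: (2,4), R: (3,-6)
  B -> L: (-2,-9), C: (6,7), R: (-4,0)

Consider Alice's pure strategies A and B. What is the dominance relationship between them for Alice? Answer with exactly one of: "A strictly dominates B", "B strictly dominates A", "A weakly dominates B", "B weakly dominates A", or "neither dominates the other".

neither dominates the other

A's payoffs vs B's, by Bob's action — L: -7<-2, C: 2<6, R: 3>-4.
A does better at R but worse at L, C; neither strategy dominates the other.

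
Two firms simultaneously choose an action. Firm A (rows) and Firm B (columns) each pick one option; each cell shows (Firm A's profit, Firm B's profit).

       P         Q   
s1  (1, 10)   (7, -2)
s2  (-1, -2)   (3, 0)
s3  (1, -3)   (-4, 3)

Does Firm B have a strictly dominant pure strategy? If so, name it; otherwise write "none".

P fails to dominate Q at s2 (-2<0).
Q fails to dominate P at s1 (-2<10).
No single strategy dominates all the others.

none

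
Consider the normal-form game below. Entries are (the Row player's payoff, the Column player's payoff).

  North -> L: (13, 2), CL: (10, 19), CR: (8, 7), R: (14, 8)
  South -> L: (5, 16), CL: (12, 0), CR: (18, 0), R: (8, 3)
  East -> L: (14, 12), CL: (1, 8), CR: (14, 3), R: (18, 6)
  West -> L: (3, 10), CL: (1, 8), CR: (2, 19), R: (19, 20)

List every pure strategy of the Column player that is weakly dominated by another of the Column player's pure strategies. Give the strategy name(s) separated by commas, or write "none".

L is not dominated — it holds its own against CL at South (16>0); CR at South (16>0); R at South (16>3).
CL: no other strategy beats it everywhere (L at North (19>2); CR at North (19>7); R at North (19>8)).
CR is weakly dominated by R (North: 8>7, South: 3>0, East: 6>3, West: 20>19).
Nothing dominates R: L at North (8>2); CL at South (3>0); CR at North (8>7).

CR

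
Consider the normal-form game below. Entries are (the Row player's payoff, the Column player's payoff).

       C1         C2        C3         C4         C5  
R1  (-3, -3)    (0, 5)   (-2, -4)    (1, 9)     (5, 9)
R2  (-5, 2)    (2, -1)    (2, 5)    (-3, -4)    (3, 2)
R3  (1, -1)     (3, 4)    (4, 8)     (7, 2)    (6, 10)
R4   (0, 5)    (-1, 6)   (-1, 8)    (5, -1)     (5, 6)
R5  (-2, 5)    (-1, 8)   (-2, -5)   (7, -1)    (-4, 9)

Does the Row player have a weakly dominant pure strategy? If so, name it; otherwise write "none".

R3 vs R1: C1: 1>-3, C2: 3>0, C3: 4>-2, C4: 7>1, C5: 6>5.
R3 vs R2: C1: 1>-5, C2: 3>2, C3: 4>2, C4: 7>-3, C5: 6>3.
R3 vs R4: C1: 1>0, C2: 3>-1, C3: 4>-1, C4: 7>5, C5: 6>5.
R3 vs R5: C1: 1>-2, C2: 3>-1, C3: 4>-2, C4: 7=7, C5: 6>-4.
R3 is at least as good as every other strategy against every opponent action, so it is weakly dominant.

R3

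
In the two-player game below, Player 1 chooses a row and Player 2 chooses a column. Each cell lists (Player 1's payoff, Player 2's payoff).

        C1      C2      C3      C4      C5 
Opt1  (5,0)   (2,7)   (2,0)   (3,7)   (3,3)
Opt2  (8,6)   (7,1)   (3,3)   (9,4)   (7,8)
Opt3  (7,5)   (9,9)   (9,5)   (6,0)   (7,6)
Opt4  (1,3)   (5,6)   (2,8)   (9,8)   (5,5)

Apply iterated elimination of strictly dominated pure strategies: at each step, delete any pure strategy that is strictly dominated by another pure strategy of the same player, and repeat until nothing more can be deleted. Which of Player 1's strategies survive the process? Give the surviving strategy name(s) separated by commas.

Opt2, Opt3, Opt4

Row Opt1 is eliminated: Opt2 beats it against every remaining column (C1: 8>5, C2: 7>2, C3: 3>2, C4: 9>3, C5: 7>3).
Player 2's strategy C1 is strictly dominated by C5 (Opt2: 8>6, Opt3: 6>5, Opt4: 5>3) and is removed.
Among the remaining strategies, none is strictly dominated by another pure strategy of the same player, so the elimination stops.
Surviving strategies — Player 1: {Opt2, Opt3, Opt4}; Player 2: {C2, C3, C4, C5}.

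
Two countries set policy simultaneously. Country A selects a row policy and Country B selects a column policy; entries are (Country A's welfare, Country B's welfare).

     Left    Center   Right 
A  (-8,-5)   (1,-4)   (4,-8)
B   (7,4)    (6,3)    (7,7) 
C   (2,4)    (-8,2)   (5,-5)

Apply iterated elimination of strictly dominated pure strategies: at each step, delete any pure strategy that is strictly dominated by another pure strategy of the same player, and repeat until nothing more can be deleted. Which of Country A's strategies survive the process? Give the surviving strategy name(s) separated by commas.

B

Row A is eliminated: B beats it against every remaining column (Left: 7>-8, Center: 6>1, Right: 7>4).
Country A's strategy C is strictly dominated by B (Left: 7>2, Center: 6>-8, Right: 7>5) and is removed.
Column Left is eliminated: Right beats it against every remaining row (B: 7>4).
Country B's strategy Center is strictly dominated by Right (B: 7>3) and is removed.
Among the remaining strategies, none is strictly dominated by another pure strategy of the same player, so the elimination stops.
Surviving strategies — Country A: {B}; Country B: {Right}.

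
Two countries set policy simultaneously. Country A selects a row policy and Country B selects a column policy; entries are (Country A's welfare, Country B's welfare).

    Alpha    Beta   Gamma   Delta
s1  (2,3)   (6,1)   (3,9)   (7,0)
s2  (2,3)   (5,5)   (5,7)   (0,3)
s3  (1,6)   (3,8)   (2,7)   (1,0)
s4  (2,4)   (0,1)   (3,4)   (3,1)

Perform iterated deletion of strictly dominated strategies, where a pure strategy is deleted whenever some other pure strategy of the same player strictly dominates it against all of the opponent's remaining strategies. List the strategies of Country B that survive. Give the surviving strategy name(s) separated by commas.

Country A's strategy s3 is strictly dominated by s1 (Alpha: 2>1, Beta: 6>3, Gamma: 3>2, Delta: 7>1) and is removed.
Country B's strategy Beta is strictly dominated by Gamma (s1: 9>1, s2: 7>5, s4: 4>1) and is removed.
Country B's strategy Delta is strictly dominated by Gamma (s1: 9>0, s2: 7>3, s4: 4>1) and is removed.
Among the remaining strategies, none is strictly dominated by another pure strategy of the same player, so the elimination stops.
Surviving strategies — Country A: {s1, s2, s4}; Country B: {Alpha, Gamma}.

Alpha, Gamma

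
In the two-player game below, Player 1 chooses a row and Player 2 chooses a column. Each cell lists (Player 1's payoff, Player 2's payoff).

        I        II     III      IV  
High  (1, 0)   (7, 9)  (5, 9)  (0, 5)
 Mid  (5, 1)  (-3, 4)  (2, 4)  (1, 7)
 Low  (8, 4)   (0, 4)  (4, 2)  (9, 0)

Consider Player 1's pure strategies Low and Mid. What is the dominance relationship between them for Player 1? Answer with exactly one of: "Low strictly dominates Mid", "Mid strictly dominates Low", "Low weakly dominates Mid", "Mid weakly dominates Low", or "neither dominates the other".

Low strictly dominates Mid

Compare Low to Mid across every action of Player 2: I: 8>5, II: 0>-3, III: 4>2, IV: 9>1.
Every comparison favours Low, so Low strictly dominates Mid.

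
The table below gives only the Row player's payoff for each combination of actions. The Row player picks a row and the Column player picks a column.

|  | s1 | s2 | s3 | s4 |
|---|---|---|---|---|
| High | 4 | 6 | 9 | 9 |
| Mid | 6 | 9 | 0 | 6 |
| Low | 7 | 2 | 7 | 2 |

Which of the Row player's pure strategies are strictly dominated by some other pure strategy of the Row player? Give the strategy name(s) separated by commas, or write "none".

High: no other strategy beats it everywhere (Mid at s3 (9>0); Low at s2 (6>2)).
Mid: no other strategy beats it everywhere (High at s1 (6>4); Low at s2 (9>2)).
Low: no other strategy beats it everywhere (High at s1 (7>4); Mid at s1 (7>6)).

none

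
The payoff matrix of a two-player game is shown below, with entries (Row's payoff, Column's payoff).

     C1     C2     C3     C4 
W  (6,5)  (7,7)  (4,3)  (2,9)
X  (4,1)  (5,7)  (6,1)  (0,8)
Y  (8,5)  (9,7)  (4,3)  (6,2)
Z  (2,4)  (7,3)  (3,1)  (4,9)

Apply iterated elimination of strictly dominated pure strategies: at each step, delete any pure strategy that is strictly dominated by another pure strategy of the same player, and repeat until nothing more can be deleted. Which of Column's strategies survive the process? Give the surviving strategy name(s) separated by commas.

C2

For Row, Y strictly dominates Z on the remaining columns (C1: 8>2, C2: 9>7, C3: 4>3, C4: 6>4); eliminate Z.
Column C1 is eliminated: C2 beats it against every remaining row (W: 7>5, X: 7>1, Y: 7>5).
Column's strategy C3 is strictly dominated by C2 (W: 7>3, X: 7>1, Y: 7>3) and is removed.
Row W is eliminated: Y beats it against every remaining column (C2: 9>7, C4: 6>2).
Row's strategy X is strictly dominated by Y (C2: 9>5, C4: 6>0) and is removed.
Column C4 is eliminated: C2 beats it against every remaining row (Y: 7>2).
Among the remaining strategies, none is strictly dominated by another pure strategy of the same player, so the elimination stops.
Surviving strategies — Row: {Y}; Column: {C2}.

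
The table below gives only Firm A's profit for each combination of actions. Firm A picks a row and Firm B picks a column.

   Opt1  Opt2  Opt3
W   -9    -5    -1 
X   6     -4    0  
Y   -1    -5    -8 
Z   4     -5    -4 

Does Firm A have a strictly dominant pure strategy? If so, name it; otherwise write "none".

X

X vs W: Opt1: 6>-9, Opt2: -4>-5, Opt3: 0>-1.
X vs Y: Opt1: 6>-1, Opt2: -4>-5, Opt3: 0>-8.
X vs Z: Opt1: 6>4, Opt2: -4>-5, Opt3: 0>-4.
X strictly beats every other strategy against every opponent action, so it is strictly dominant.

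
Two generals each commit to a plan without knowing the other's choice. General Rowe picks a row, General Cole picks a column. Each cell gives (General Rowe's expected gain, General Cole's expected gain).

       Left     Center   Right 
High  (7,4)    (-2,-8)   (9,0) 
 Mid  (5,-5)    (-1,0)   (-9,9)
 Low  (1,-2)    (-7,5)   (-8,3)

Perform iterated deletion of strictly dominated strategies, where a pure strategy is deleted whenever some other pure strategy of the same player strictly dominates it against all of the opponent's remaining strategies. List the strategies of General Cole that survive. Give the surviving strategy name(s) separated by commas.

Left

General Rowe's strategy Low is strictly dominated by High (Left: 7>1, Center: -2>-7, Right: 9>-8) and is removed.
For General Cole, Right strictly dominates Center on the remaining rows (High: 0>-8, Mid: 9>0); eliminate Center.
For General Rowe, High strictly dominates Mid on the remaining columns (Left: 7>5, Right: 9>-9); eliminate Mid.
For General Cole, Left strictly dominates Right on the remaining rows (High: 4>0); eliminate Right.
Among the remaining strategies, none is strictly dominated by another pure strategy of the same player, so the elimination stops.
Surviving strategies — General Rowe: {High}; General Cole: {Left}.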